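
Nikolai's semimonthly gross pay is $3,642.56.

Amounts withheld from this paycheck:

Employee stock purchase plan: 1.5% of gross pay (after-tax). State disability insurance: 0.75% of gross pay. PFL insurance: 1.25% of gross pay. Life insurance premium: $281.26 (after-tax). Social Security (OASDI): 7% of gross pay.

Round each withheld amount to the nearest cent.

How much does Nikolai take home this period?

$2,978.83

PFL insurance: $3,642.56 × 0.0125 = $45.53
Social Security (OASDI): $3,642.56 × 0.07 = $254.98
State disability insurance: $3,642.56 × 0.0075 = $27.32
Employee stock purchase plan: $3,642.56 × 0.015 = $54.64
Life insurance premium: $281.26
Total deductions = $45.53 + $254.98 + $27.32 + $54.64 + $281.26 = $663.73
Net pay = $3,642.56 − $663.73 = $2,978.83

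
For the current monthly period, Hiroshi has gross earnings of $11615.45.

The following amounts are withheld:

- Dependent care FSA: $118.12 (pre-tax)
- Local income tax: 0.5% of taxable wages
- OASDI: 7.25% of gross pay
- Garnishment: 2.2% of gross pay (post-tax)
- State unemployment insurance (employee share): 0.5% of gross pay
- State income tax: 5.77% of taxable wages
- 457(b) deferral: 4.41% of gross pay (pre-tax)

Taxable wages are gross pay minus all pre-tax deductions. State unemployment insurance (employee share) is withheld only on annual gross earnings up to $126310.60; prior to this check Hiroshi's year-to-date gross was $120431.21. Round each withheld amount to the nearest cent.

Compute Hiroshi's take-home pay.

Dependent care FSA: $118.12
457(b) deferral: $11615.45 × 0.0441 = $512.24
Pre-tax total = $118.12 + $512.24 = $630.36
Taxable wages = $11615.45 − $630.36 = $10985.09
State income tax: $10985.09 × 0.0577 = $633.84
Local income tax: $10985.09 × 0.005 = $54.93
State unemployment insurance (employee share): only $126310.60 − $120431.21 = $5879.39 of this check is subject → $5879.39 × 0.005 = $29.40
OASDI: $11615.45 × 0.0725 = $842.12
Garnishment: $11615.45 × 0.022 = $255.54
Total deductions = $118.12 + $512.24 + $633.84 + $54.93 + $29.40 + $842.12 + $255.54 = $2446.19
Net pay = $11615.45 − $2446.19 = $9169.26

$9169.26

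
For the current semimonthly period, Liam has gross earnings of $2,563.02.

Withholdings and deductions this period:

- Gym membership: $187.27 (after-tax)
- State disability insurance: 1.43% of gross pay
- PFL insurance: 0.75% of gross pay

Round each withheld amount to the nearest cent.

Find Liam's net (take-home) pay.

$2,319.88

PFL insurance: $2,563.02 × 0.0075 = $19.22
State disability insurance: $2,563.02 × 0.0143 = $36.65
Gym membership: $187.27
Total deductions = $19.22 + $36.65 + $187.27 = $243.14
Net pay = $2,563.02 − $243.14 = $2,319.88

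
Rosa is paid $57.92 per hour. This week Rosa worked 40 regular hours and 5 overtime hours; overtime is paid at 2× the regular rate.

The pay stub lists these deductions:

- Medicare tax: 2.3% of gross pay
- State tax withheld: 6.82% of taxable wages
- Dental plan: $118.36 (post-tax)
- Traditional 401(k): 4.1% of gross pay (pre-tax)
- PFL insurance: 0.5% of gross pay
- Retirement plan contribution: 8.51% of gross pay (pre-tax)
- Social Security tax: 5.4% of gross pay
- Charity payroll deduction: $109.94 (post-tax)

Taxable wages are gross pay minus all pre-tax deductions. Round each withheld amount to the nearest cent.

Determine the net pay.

$1,892.44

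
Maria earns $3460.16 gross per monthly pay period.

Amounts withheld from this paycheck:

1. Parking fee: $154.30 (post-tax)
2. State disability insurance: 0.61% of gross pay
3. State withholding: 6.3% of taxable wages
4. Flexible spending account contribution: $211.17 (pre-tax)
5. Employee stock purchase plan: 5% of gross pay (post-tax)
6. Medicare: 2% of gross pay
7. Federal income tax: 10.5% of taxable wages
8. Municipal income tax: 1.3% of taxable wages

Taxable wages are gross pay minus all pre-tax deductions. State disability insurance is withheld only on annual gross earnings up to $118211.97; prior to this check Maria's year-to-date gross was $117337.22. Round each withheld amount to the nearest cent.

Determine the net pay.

$2259.07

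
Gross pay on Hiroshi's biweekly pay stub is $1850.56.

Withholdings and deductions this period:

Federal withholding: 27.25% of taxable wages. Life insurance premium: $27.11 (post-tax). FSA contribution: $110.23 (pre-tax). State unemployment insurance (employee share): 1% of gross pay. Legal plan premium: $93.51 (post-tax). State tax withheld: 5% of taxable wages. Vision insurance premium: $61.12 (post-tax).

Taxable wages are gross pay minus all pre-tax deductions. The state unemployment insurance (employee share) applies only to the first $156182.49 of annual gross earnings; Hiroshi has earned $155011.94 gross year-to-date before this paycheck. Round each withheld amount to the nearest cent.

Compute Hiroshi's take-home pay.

$985.62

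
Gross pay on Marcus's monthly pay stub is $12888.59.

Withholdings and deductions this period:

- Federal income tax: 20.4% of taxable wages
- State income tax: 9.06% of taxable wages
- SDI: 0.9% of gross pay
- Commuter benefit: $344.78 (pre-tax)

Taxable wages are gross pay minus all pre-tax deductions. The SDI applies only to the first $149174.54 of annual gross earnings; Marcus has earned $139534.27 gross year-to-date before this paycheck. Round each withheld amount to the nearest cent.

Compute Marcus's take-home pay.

$8761.64

Commuter benefit: $344.78
Taxable wages = $12888.59 − $344.78 = $12543.81
State income tax: $12543.81 × 0.0906 = $1136.47
Federal income tax: $12543.81 × 0.204 = $2558.94
SDI: only $149174.54 − $139534.27 = $9640.27 of this check is subject → $9640.27 × 0.009 = $86.76
Total deductions = $344.78 + $1136.47 + $2558.94 + $86.76 = $4126.95
Net pay = $12888.59 − $4126.95 = $8761.64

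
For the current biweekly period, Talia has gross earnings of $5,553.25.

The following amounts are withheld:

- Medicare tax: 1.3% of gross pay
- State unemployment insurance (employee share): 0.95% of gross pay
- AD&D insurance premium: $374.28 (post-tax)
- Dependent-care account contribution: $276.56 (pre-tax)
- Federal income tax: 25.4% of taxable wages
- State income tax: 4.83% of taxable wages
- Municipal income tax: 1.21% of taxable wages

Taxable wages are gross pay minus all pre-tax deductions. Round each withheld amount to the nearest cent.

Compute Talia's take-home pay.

$3,118.47

Dependent-care account contribution: $276.56
Taxable wages = $5,553.25 − $276.56 = $5,276.69
State income tax: $5,276.69 × 0.0483 = $254.86
Federal income tax: $5,276.69 × 0.254 = $1,340.28
Municipal income tax: $5,276.69 × 0.0121 = $63.85
Medicare tax: $5,553.25 × 0.013 = $72.19
State unemployment insurance (employee share): $5,553.25 × 0.0095 = $52.76
AD&D insurance premium: $374.28
Total deductions = $276.56 + $254.86 + $1,340.28 + $63.85 + $72.19 + $52.76 + $374.28 = $2,434.78
Net pay = $5,553.25 − $2,434.78 = $3,118.47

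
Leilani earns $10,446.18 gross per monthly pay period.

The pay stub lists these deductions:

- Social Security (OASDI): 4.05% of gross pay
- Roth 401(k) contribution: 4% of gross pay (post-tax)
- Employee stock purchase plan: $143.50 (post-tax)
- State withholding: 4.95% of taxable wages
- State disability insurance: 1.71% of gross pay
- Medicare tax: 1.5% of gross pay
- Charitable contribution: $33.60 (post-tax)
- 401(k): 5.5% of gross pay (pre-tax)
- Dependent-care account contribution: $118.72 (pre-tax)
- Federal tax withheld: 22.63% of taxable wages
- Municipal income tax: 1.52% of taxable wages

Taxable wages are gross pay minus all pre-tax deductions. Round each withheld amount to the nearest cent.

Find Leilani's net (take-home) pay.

Dependent-care account contribution: $118.72
401(k): $10,446.18 × 0.055 = $574.54
Pre-tax total = $118.72 + $574.54 = $693.26
Taxable wages = $10,446.18 − $693.26 = $9,752.92
State withholding: $9,752.92 × 0.0495 = $482.77
Municipal income tax: $9,752.92 × 0.0152 = $148.24
Federal tax withheld: $9,752.92 × 0.2263 = $2,207.09
Social Security (OASDI): $10,446.18 × 0.0405 = $423.07
State disability insurance: $10,446.18 × 0.0171 = $178.63
Medicare tax: $10,446.18 × 0.015 = $156.69
Employee stock purchase plan: $143.50
Charitable contribution: $33.60
Roth 401(k) contribution: $10,446.18 × 0.04 = $417.85
Total deductions = $118.72 + $574.54 + $482.77 + $148.24 + $2,207.09 + $423.07 + $178.63 + $156.69 + $143.50 + $33.60 + $417.85 = $4,884.70
Net pay = $10,446.18 − $4,884.70 = $5,561.48

$5,561.48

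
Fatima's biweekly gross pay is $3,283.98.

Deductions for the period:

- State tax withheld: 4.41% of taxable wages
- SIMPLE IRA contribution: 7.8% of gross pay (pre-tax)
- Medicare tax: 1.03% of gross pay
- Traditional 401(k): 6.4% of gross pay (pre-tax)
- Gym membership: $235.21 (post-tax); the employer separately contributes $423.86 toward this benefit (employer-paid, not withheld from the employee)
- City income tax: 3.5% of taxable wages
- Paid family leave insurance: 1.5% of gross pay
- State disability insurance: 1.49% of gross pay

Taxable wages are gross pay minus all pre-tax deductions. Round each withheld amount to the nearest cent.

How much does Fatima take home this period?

SIMPLE IRA contribution: $3,283.98 × 0.078 = $256.15
Traditional 401(k): $3,283.98 × 0.064 = $210.17
Pre-tax total = $256.15 + $210.17 = $466.32
Taxable wages = $3,283.98 − $466.32 = $2,817.66
City income tax: $2,817.66 × 0.035 = $98.62
State tax withheld: $2,817.66 × 0.0441 = $124.26
Paid family leave insurance: $3,283.98 × 0.015 = $49.26
State disability insurance: $3,283.98 × 0.0149 = $48.93
Medicare tax: $3,283.98 × 0.0103 = $33.82
Gym membership: $235.21
(Employer's $423.86 toward gym membership is not withheld from the employee.)
Total deductions = $256.15 + $210.17 + $98.62 + $124.26 + $49.26 + $48.93 + $33.82 + $235.21 = $1,056.42
Net pay = $3,283.98 − $1,056.42 = $2,227.56

$2,227.56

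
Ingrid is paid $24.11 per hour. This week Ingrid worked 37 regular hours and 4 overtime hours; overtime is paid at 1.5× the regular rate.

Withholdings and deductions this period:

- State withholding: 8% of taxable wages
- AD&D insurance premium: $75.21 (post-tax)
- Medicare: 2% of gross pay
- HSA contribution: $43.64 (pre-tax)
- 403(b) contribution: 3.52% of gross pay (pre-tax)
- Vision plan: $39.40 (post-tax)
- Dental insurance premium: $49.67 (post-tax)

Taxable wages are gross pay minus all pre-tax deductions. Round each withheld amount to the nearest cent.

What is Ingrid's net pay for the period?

Regular pay: 37 × $24.11 = $892.07
Overtime pay: 4 × $24.11 × 1.5 = $144.66
Gross pay = $892.07 + $144.66 = $1036.73
403(b) contribution: $1036.73 × 0.0352 = $36.49
HSA contribution: $43.64
Pre-tax total = $36.49 + $43.64 = $80.13
Taxable wages = $1036.73 − $80.13 = $956.60
State withholding: $956.60 × 0.08 = $76.53
Medicare: $1036.73 × 0.02 = $20.73
Vision plan: $39.40
Dental insurance premium: $49.67
AD&D insurance premium: $75.21
Total deductions = $36.49 + $43.64 + $76.53 + $20.73 + $39.40 + $49.67 + $75.21 = $341.67
Net pay = $1036.73 − $341.67 = $695.06

$695.06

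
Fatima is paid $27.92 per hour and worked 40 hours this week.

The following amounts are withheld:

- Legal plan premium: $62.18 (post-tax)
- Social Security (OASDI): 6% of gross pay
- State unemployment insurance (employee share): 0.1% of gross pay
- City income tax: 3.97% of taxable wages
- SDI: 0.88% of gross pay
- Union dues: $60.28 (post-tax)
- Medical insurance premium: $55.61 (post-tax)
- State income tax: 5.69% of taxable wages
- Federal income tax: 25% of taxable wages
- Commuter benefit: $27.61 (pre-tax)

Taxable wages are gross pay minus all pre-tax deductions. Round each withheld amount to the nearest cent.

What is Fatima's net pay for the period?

$455.65

Gross pay: 40 × $27.92 = $1,116.80
Commuter benefit: $27.61
Taxable wages = $1,116.80 − $27.61 = $1,089.19
State income tax: $1,089.19 × 0.0569 = $61.97
City income tax: $1,089.19 × 0.0397 = $43.24
Federal income tax: $1,089.19 × 0.25 = $272.30
Social Security (OASDI): $1,116.80 × 0.06 = $67.01
SDI: $1,116.80 × 0.0088 = $9.83
State unemployment insurance (employee share): $1,116.80 × 0.001 = $1.12
Legal plan premium: $62.18
Union dues: $60.28
Medical insurance premium: $55.61
Total deductions = $27.61 + $61.97 + $43.24 + $272.30 + $67.01 + $9.83 + $1.12 + $62.18 + $60.28 + $55.61 = $661.15
Net pay = $1,116.80 − $661.15 = $455.65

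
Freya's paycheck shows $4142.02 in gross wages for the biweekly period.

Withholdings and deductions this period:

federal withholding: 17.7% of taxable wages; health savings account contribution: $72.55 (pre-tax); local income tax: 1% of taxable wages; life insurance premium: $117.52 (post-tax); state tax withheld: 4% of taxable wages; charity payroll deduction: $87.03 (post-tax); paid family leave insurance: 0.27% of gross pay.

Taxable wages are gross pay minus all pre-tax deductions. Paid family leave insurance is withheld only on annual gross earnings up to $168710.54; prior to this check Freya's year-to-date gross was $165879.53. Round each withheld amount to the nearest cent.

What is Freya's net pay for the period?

Health savings account contribution: $72.55
Taxable wages = $4142.02 − $72.55 = $4069.47
Local income tax: $4069.47 × 0.01 = $40.69
Federal withholding: $4069.47 × 0.177 = $720.30
State tax withheld: $4069.47 × 0.04 = $162.78
Paid family leave insurance: only $168710.54 − $165879.53 = $2831.01 of this check is subject → $2831.01 × 0.0027 = $7.64
Life insurance premium: $117.52
Charity payroll deduction: $87.03
Total deductions = $72.55 + $40.69 + $720.30 + $162.78 + $7.64 + $117.52 + $87.03 = $1208.51
Net pay = $4142.02 − $1208.51 = $2933.51

$2933.51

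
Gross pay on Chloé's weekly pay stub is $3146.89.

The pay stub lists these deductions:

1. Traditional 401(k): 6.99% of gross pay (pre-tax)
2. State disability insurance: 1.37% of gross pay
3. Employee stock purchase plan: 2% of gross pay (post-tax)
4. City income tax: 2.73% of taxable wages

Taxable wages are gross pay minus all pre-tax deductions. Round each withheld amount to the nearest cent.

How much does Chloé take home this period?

$2740.97

Traditional 401(k): $3146.89 × 0.0699 = $219.97
Taxable wages = $3146.89 − $219.97 = $2926.92
City income tax: $2926.92 × 0.0273 = $79.90
State disability insurance: $3146.89 × 0.0137 = $43.11
Employee stock purchase plan: $3146.89 × 0.02 = $62.94
Total deductions = $219.97 + $79.90 + $43.11 + $62.94 = $405.92
Net pay = $3146.89 − $405.92 = $2740.97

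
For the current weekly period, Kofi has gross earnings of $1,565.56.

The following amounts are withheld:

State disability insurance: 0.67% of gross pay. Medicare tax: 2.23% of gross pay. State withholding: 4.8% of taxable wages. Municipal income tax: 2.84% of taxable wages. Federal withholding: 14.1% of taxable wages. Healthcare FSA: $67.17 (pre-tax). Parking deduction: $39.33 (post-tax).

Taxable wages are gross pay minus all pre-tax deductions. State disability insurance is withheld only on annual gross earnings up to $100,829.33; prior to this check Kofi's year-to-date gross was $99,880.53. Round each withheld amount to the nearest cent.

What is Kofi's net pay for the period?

$1,092.05

Healthcare FSA: $67.17
Taxable wages = $1,565.56 − $67.17 = $1,498.39
Municipal income tax: $1,498.39 × 0.0284 = $42.55
Federal withholding: $1,498.39 × 0.141 = $211.27
State withholding: $1,498.39 × 0.048 = $71.92
State disability insurance: only $100,829.33 − $99,880.53 = $948.80 of this check is subject → $948.80 × 0.0067 = $6.36
Medicare tax: $1,565.56 × 0.0223 = $34.91
Parking deduction: $39.33
Total deductions = $67.17 + $42.55 + $211.27 + $71.92 + $6.36 + $34.91 + $39.33 = $473.51
Net pay = $1,565.56 − $473.51 = $1,092.05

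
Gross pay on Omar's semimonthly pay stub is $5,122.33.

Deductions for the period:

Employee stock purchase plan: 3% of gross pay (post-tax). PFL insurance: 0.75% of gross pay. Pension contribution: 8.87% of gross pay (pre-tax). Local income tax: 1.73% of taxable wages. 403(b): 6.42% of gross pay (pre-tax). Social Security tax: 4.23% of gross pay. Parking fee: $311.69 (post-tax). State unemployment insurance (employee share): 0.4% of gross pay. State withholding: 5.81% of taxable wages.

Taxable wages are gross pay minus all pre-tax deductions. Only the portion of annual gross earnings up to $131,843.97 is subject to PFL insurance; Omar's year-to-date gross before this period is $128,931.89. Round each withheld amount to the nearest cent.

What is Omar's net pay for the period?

403(b): $5,122.33 × 0.0642 = $328.85
Pension contribution: $5,122.33 × 0.0887 = $454.35
Pre-tax total = $328.85 + $454.35 = $783.20
Taxable wages = $5,122.33 − $783.20 = $4,339.13
Local income tax: $4,339.13 × 0.0173 = $75.07
State withholding: $4,339.13 × 0.0581 = $252.10
State unemployment insurance (employee share): $5,122.33 × 0.004 = $20.49
PFL insurance: only $131,843.97 − $128,931.89 = $2,912.08 of this check is subject → $2,912.08 × 0.0075 = $21.84
Social Security tax: $5,122.33 × 0.0423 = $216.67
Parking fee: $311.69
Employee stock purchase plan: $5,122.33 × 0.03 = $153.67
Total deductions = $328.85 + $454.35 + $75.07 + $252.10 + $20.49 + $21.84 + $216.67 + $311.69 + $153.67 = $1,834.73
Net pay = $5,122.33 − $1,834.73 = $3,287.60

$3,287.60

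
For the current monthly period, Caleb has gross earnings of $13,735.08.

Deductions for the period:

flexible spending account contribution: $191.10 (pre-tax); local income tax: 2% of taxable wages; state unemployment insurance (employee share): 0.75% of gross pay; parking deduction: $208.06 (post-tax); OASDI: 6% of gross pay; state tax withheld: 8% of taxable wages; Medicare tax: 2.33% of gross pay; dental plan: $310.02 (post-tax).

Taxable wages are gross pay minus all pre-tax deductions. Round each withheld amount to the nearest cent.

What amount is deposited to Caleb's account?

Flexible spending account contribution: $191.10
Taxable wages = $13,735.08 − $191.10 = $13,543.98
State tax withheld: $13,543.98 × 0.08 = $1,083.52
Local income tax: $13,543.98 × 0.02 = $270.88
OASDI: $13,735.08 × 0.06 = $824.10
Medicare tax: $13,735.08 × 0.0233 = $320.03
State unemployment insurance (employee share): $13,735.08 × 0.0075 = $103.01
Dental plan: $310.02
Parking deduction: $208.06
Total deductions = $191.10 + $1,083.52 + $270.88 + $824.10 + $320.03 + $103.01 + $310.02 + $208.06 = $3,310.72
Net pay = $13,735.08 − $3,310.72 = $10,424.36

$10,424.36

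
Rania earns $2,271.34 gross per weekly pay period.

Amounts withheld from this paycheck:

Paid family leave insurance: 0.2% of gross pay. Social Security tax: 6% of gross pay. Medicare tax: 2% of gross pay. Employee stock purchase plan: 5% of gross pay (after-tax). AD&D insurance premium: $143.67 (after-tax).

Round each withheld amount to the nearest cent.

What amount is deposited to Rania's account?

Paid family leave insurance: $2,271.34 × 0.002 = $4.54
Social Security tax: $2,271.34 × 0.06 = $136.28
Medicare tax: $2,271.34 × 0.02 = $45.43
Employee stock purchase plan: $2,271.34 × 0.05 = $113.57
AD&D insurance premium: $143.67
Total deductions = $4.54 + $136.28 + $45.43 + $113.57 + $143.67 = $443.49
Net pay = $2,271.34 − $443.49 = $1,827.85

$1,827.85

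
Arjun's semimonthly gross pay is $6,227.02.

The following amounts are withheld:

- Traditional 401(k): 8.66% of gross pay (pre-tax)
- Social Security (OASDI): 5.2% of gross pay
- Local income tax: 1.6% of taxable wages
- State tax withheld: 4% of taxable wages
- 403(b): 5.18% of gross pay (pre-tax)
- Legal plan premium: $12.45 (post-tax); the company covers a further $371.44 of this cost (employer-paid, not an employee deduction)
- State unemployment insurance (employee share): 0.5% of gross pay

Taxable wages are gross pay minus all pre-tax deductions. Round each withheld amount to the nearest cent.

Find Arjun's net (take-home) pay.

$4,697.35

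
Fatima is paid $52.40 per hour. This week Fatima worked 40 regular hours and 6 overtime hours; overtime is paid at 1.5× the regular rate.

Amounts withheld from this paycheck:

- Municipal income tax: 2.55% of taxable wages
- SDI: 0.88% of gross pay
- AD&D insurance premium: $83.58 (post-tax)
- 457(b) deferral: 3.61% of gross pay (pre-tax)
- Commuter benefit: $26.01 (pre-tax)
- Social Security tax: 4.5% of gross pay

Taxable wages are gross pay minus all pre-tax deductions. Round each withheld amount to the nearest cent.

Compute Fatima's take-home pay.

Regular pay: 40 × $52.40 = $2,096.00
Overtime pay: 6 × $52.40 × 1.5 = $471.60
Gross pay = $2,096.00 + $471.60 = $2,567.60
Commuter benefit: $26.01
457(b) deferral: $2,567.60 × 0.0361 = $92.69
Pre-tax total = $26.01 + $92.69 = $118.70
Taxable wages = $2,567.60 − $118.70 = $2,448.90
Municipal income tax: $2,448.90 × 0.0255 = $62.45
Social Security tax: $2,567.60 × 0.045 = $115.54
SDI: $2,567.60 × 0.0088 = $22.59
AD&D insurance premium: $83.58
Total deductions = $26.01 + $92.69 + $62.45 + $115.54 + $22.59 + $83.58 = $402.86
Net pay = $2,567.60 − $402.86 = $2,164.74

$2,164.74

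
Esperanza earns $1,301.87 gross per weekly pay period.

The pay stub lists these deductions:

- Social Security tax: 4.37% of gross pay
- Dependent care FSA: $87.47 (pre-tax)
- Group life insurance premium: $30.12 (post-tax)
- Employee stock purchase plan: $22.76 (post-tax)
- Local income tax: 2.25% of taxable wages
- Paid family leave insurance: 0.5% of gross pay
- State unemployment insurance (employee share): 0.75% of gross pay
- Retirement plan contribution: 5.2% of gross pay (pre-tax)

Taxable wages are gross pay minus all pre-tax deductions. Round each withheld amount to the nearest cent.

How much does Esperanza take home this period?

Retirement plan contribution: $1,301.87 × 0.052 = $67.70
Dependent care FSA: $87.47
Pre-tax total = $67.70 + $87.47 = $155.17
Taxable wages = $1,301.87 − $155.17 = $1,146.70
Local income tax: $1,146.70 × 0.0225 = $25.80
Paid family leave insurance: $1,301.87 × 0.005 = $6.51
State unemployment insurance (employee share): $1,301.87 × 0.0075 = $9.76
Social Security tax: $1,301.87 × 0.0437 = $56.89
Group life insurance premium: $30.12
Employee stock purchase plan: $22.76
Total deductions = $67.70 + $87.47 + $25.80 + $6.51 + $9.76 + $56.89 + $30.12 + $22.76 = $307.01
Net pay = $1,301.87 − $307.01 = $994.86

$994.86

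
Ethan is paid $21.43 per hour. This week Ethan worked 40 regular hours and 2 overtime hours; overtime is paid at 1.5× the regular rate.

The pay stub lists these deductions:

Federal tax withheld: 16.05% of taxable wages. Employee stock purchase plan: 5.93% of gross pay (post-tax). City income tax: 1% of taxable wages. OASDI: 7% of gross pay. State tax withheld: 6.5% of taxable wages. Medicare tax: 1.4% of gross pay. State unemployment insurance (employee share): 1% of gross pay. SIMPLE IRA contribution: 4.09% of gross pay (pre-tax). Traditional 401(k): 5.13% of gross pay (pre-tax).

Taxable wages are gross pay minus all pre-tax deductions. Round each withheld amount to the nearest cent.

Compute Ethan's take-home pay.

Regular pay: 40 × $21.43 = $857.20
Overtime pay: 2 × $21.43 × 1.5 = $64.29
Gross pay = $857.20 + $64.29 = $921.49
SIMPLE IRA contribution: $921.49 × 0.0409 = $37.69
Traditional 401(k): $921.49 × 0.0513 = $47.27
Pre-tax total = $37.69 + $47.27 = $84.96
Taxable wages = $921.49 − $84.96 = $836.53
Federal tax withheld: $836.53 × 0.1605 = $134.26
State tax withheld: $836.53 × 0.065 = $54.37
City income tax: $836.53 × 0.01 = $8.37
OASDI: $921.49 × 0.07 = $64.50
Medicare tax: $921.49 × 0.014 = $12.90
State unemployment insurance (employee share): $921.49 × 0.01 = $9.21
Employee stock purchase plan: $921.49 × 0.0593 = $54.64
Total deductions = $37.69 + $47.27 + $134.26 + $54.37 + $8.37 + $64.50 + $12.90 + $9.21 + $54.64 = $423.21
Net pay = $921.49 − $423.21 = $498.28

$498.28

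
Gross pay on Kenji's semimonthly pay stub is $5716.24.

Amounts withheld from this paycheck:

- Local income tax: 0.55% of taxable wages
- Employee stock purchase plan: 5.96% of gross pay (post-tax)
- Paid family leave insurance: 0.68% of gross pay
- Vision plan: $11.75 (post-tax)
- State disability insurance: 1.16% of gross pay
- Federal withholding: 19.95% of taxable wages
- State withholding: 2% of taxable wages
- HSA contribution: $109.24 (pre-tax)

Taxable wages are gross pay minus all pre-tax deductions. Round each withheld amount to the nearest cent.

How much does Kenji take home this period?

$3887.80

HSA contribution: $109.24
Taxable wages = $5716.24 − $109.24 = $5607.00
Local income tax: $5607.00 × 0.0055 = $30.84
Federal withholding: $5607.00 × 0.1995 = $1118.60
State withholding: $5607.00 × 0.02 = $112.14
State disability insurance: $5716.24 × 0.0116 = $66.31
Paid family leave insurance: $5716.24 × 0.0068 = $38.87
Vision plan: $11.75
Employee stock purchase plan: $5716.24 × 0.0596 = $340.69
Total deductions = $109.24 + $30.84 + $1118.60 + $112.14 + $66.31 + $38.87 + $11.75 + $340.69 = $1828.44
Net pay = $5716.24 − $1828.44 = $3887.80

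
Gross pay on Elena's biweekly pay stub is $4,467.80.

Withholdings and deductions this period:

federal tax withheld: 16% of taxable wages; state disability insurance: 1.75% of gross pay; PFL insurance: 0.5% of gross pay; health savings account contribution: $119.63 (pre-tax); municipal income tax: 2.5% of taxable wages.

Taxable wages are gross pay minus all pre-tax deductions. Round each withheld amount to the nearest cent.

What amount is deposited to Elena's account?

$3,443.23

Health savings account contribution: $119.63
Taxable wages = $4,467.80 − $119.63 = $4,348.17
Federal tax withheld: $4,348.17 × 0.16 = $695.71
Municipal income tax: $4,348.17 × 0.025 = $108.70
PFL insurance: $4,467.80 × 0.005 = $22.34
State disability insurance: $4,467.80 × 0.0175 = $78.19
Total deductions = $119.63 + $695.71 + $108.70 + $22.34 + $78.19 = $1,024.57
Net pay = $4,467.80 − $1,024.57 = $3,443.23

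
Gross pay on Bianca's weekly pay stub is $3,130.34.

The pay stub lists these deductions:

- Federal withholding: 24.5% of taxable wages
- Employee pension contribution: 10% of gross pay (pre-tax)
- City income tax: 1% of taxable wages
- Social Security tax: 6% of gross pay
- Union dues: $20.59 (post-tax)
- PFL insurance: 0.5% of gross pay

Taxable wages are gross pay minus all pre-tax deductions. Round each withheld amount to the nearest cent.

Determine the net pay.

Employee pension contribution: $3,130.34 × 0.1 = $313.03
Taxable wages = $3,130.34 − $313.03 = $2,817.31
City income tax: $2,817.31 × 0.01 = $28.17
Federal withholding: $2,817.31 × 0.245 = $690.24
PFL insurance: $3,130.34 × 0.005 = $15.65
Social Security tax: $3,130.34 × 0.06 = $187.82
Union dues: $20.59
Total deductions = $313.03 + $28.17 + $690.24 + $15.65 + $187.82 + $20.59 = $1,255.50
Net pay = $3,130.34 − $1,255.50 = $1,874.84

$1,874.84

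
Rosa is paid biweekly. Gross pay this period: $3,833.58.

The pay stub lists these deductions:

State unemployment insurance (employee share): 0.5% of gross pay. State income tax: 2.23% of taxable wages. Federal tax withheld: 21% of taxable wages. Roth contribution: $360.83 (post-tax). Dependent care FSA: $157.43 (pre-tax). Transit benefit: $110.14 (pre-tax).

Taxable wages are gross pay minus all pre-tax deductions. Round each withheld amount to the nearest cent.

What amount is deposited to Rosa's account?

Dependent care FSA: $157.43
Transit benefit: $110.14
Pre-tax total = $157.43 + $110.14 = $267.57
Taxable wages = $3,833.58 − $267.57 = $3,566.01
Federal tax withheld: $3,566.01 × 0.21 = $748.86
State income tax: $3,566.01 × 0.0223 = $79.52
State unemployment insurance (employee share): $3,833.58 × 0.005 = $19.17
Roth contribution: $360.83
Total deductions = $157.43 + $110.14 + $748.86 + $79.52 + $19.17 + $360.83 = $1,475.95
Net pay = $3,833.58 − $1,475.95 = $2,357.63

$2,357.63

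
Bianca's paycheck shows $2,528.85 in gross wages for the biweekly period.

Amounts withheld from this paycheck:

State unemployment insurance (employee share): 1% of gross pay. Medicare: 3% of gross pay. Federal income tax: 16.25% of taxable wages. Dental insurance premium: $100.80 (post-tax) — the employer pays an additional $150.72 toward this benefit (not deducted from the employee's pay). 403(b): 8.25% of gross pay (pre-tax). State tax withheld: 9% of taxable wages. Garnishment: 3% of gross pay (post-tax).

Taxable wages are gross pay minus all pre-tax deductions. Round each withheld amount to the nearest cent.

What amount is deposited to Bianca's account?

$1,456.53

403(b): $2,528.85 × 0.0825 = $208.63
Taxable wages = $2,528.85 − $208.63 = $2,320.22
Federal income tax: $2,320.22 × 0.1625 = $377.04
State tax withheld: $2,320.22 × 0.09 = $208.82
Medicare: $2,528.85 × 0.03 = $75.87
State unemployment insurance (employee share): $2,528.85 × 0.01 = $25.29
Garnishment: $2,528.85 × 0.03 = $75.87
Dental insurance premium: $100.80
(Employer's $150.72 toward dental insurance premium is not withheld from the employee.)
Total deductions = $208.63 + $377.04 + $208.82 + $75.87 + $25.29 + $75.87 + $100.80 = $1,072.32
Net pay = $2,528.85 − $1,072.32 = $1,456.53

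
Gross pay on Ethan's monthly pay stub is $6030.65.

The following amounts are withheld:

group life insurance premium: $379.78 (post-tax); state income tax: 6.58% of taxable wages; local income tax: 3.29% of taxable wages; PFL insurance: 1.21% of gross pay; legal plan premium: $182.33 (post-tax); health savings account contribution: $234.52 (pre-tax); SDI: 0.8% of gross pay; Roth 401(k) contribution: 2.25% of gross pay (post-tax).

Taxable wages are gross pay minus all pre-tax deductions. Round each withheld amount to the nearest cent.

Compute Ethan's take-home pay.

$4405.03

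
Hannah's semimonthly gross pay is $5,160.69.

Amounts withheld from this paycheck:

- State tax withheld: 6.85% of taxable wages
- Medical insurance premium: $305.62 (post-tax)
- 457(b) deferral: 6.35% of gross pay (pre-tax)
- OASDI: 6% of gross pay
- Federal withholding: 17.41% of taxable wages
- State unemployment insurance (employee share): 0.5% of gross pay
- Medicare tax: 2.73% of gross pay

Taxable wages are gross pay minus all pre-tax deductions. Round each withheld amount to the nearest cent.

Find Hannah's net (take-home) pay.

457(b) deferral: $5,160.69 × 0.0635 = $327.70
Taxable wages = $5,160.69 − $327.70 = $4,832.99
Federal withholding: $4,832.99 × 0.1741 = $841.42
State tax withheld: $4,832.99 × 0.0685 = $331.06
Medicare tax: $5,160.69 × 0.0273 = $140.89
State unemployment insurance (employee share): $5,160.69 × 0.005 = $25.80
OASDI: $5,160.69 × 0.06 = $309.64
Medical insurance premium: $305.62
Total deductions = $327.70 + $841.42 + $331.06 + $140.89 + $25.80 + $309.64 + $305.62 = $2,282.13
Net pay = $5,160.69 − $2,282.13 = $2,878.56

$2,878.56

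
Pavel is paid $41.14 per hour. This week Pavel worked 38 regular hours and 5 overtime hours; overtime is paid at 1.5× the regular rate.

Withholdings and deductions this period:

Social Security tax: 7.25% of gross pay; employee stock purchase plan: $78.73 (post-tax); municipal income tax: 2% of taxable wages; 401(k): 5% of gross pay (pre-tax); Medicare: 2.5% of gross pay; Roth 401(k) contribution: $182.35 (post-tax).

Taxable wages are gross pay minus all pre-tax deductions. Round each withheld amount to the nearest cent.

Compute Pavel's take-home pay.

Regular pay: 38 × $41.14 = $1,563.32
Overtime pay: 5 × $41.14 × 1.5 = $308.55
Gross pay = $1,563.32 + $308.55 = $1,871.87
401(k): $1,871.87 × 0.05 = $93.59
Taxable wages = $1,871.87 − $93.59 = $1,778.28
Municipal income tax: $1,778.28 × 0.02 = $35.57
Medicare: $1,871.87 × 0.025 = $46.80
Social Security tax: $1,871.87 × 0.0725 = $135.71
Employee stock purchase plan: $78.73
Roth 401(k) contribution: $182.35
Total deductions = $93.59 + $35.57 + $46.80 + $135.71 + $78.73 + $182.35 = $572.75
Net pay = $1,871.87 − $572.75 = $1,299.12

$1,299.12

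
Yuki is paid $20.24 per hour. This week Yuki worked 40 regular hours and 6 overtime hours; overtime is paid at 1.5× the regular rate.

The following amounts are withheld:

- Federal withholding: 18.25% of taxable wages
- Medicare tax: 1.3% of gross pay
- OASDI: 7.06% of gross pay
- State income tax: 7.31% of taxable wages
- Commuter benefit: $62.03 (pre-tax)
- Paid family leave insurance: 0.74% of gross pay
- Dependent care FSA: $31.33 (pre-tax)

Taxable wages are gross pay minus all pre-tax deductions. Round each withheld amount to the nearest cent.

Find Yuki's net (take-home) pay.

$578.52

Regular pay: 40 × $20.24 = $809.60
Overtime pay: 6 × $20.24 × 1.5 = $182.16
Gross pay = $809.60 + $182.16 = $991.76
Commuter benefit: $62.03
Dependent care FSA: $31.33
Pre-tax total = $62.03 + $31.33 = $93.36
Taxable wages = $991.76 − $93.36 = $898.40
Federal withholding: $898.40 × 0.1825 = $163.96
State income tax: $898.40 × 0.0731 = $65.67
OASDI: $991.76 × 0.0706 = $70.02
Medicare tax: $991.76 × 0.013 = $12.89
Paid family leave insurance: $991.76 × 0.0074 = $7.34
Total deductions = $62.03 + $31.33 + $163.96 + $65.67 + $70.02 + $12.89 + $7.34 = $413.24
Net pay = $991.76 − $413.24 = $578.52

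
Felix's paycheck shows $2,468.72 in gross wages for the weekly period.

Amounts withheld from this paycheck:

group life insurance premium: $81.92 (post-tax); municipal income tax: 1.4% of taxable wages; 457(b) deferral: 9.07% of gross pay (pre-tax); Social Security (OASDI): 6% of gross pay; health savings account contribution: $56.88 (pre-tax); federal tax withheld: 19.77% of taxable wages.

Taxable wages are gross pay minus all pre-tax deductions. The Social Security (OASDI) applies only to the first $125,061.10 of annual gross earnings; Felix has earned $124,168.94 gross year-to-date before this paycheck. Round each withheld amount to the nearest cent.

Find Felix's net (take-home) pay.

Health savings account contribution: $56.88
457(b) deferral: $2,468.72 × 0.0907 = $223.91
Pre-tax total = $56.88 + $223.91 = $280.79
Taxable wages = $2,468.72 − $280.79 = $2,187.93
Federal tax withheld: $2,187.93 × 0.1977 = $432.55
Municipal income tax: $2,187.93 × 0.014 = $30.63
Social Security (OASDI): only $125,061.10 − $124,168.94 = $892.16 of this check is subject → $892.16 × 0.06 = $53.53
Group life insurance premium: $81.92
Total deductions = $56.88 + $223.91 + $432.55 + $30.63 + $53.53 + $81.92 = $879.42
Net pay = $2,468.72 − $879.42 = $1,589.30

$1,589.30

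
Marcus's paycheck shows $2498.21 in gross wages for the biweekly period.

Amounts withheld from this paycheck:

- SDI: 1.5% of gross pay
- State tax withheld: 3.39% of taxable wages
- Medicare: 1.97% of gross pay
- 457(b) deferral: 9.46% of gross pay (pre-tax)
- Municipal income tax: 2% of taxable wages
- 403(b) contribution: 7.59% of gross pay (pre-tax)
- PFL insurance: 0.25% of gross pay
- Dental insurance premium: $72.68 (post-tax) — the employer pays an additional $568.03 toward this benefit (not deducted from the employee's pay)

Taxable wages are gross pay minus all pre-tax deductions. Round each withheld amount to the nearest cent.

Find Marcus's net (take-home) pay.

$1794.96

403(b) contribution: $2498.21 × 0.0759 = $189.61
457(b) deferral: $2498.21 × 0.0946 = $236.33
Pre-tax total = $189.61 + $236.33 = $425.94
Taxable wages = $2498.21 − $425.94 = $2072.27
Municipal income tax: $2072.27 × 0.02 = $41.45
State tax withheld: $2072.27 × 0.0339 = $70.25
Medicare: $2498.21 × 0.0197 = $49.21
SDI: $2498.21 × 0.015 = $37.47
PFL insurance: $2498.21 × 0.0025 = $6.25
Dental insurance premium: $72.68
(Employer's $568.03 toward dental insurance premium is not withheld from the employee.)
Total deductions = $189.61 + $236.33 + $41.45 + $70.25 + $49.21 + $37.47 + $6.25 + $72.68 = $703.25
Net pay = $2498.21 − $703.25 = $1794.96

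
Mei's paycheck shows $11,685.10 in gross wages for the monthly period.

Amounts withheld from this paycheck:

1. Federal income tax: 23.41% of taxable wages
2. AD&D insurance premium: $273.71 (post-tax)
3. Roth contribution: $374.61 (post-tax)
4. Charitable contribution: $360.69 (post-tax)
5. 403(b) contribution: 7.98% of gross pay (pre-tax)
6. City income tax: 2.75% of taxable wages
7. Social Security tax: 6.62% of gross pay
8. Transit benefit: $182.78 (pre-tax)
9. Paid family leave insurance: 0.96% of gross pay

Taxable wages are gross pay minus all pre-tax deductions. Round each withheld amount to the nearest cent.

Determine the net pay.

$5,910.04

Transit benefit: $182.78
403(b) contribution: $11,685.10 × 0.0798 = $932.47
Pre-tax total = $182.78 + $932.47 = $1,115.25
Taxable wages = $11,685.10 − $1,115.25 = $10,569.85
Federal income tax: $10,569.85 × 0.2341 = $2,474.40
City income tax: $10,569.85 × 0.0275 = $290.67
Paid family leave insurance: $11,685.10 × 0.0096 = $112.18
Social Security tax: $11,685.10 × 0.0662 = $773.55
AD&D insurance premium: $273.71
Charitable contribution: $360.69
Roth contribution: $374.61
Total deductions = $182.78 + $932.47 + $2,474.40 + $290.67 + $112.18 + $773.55 + $273.71 + $360.69 + $374.61 = $5,775.06
Net pay = $11,685.10 − $5,775.06 = $5,910.04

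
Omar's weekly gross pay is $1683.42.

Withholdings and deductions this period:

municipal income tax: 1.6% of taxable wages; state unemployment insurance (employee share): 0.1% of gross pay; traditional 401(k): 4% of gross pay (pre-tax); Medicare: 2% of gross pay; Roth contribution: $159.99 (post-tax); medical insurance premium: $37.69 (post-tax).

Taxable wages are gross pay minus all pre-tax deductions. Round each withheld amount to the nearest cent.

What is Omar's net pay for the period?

$1357.19

Traditional 401(k): $1683.42 × 0.04 = $67.34
Taxable wages = $1683.42 − $67.34 = $1616.08
Municipal income tax: $1616.08 × 0.016 = $25.86
State unemployment insurance (employee share): $1683.42 × 0.001 = $1.68
Medicare: $1683.42 × 0.02 = $33.67
Roth contribution: $159.99
Medical insurance premium: $37.69
Total deductions = $67.34 + $25.86 + $1.68 + $33.67 + $159.99 + $37.69 = $326.23
Net pay = $1683.42 − $326.23 = $1357.19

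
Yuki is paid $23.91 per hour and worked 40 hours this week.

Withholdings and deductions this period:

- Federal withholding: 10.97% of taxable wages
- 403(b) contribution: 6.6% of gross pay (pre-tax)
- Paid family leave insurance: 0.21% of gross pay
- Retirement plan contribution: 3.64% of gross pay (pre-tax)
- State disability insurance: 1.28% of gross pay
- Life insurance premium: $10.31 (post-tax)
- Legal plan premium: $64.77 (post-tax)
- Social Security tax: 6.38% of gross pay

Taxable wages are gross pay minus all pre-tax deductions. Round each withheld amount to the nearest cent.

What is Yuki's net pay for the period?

$613.95

Gross pay: 40 × $23.91 = $956.40
403(b) contribution: $956.40 × 0.066 = $63.12
Retirement plan contribution: $956.40 × 0.0364 = $34.81
Pre-tax total = $63.12 + $34.81 = $97.93
Taxable wages = $956.40 − $97.93 = $858.47
Federal withholding: $858.47 × 0.1097 = $94.17
Social Security tax: $956.40 × 0.0638 = $61.02
Paid family leave insurance: $956.40 × 0.0021 = $2.01
State disability insurance: $956.40 × 0.0128 = $12.24
Legal plan premium: $64.77
Life insurance premium: $10.31
Total deductions = $63.12 + $34.81 + $94.17 + $61.02 + $2.01 + $12.24 + $64.77 + $10.31 = $342.45
Net pay = $956.40 − $342.45 = $613.95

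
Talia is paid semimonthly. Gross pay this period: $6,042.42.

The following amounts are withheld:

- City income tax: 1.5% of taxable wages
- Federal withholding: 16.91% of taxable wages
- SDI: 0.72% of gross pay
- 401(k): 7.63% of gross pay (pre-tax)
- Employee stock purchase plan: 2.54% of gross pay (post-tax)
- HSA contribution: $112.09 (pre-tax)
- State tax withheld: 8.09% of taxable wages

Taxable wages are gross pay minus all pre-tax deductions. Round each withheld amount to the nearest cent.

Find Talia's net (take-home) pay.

401(k): $6,042.42 × 0.0763 = $461.04
HSA contribution: $112.09
Pre-tax total = $461.04 + $112.09 = $573.13
Taxable wages = $6,042.42 − $573.13 = $5,469.29
City income tax: $5,469.29 × 0.015 = $82.04
State tax withheld: $5,469.29 × 0.0809 = $442.47
Federal withholding: $5,469.29 × 0.1691 = $924.86
SDI: $6,042.42 × 0.0072 = $43.51
Employee stock purchase plan: $6,042.42 × 0.0254 = $153.48
Total deductions = $461.04 + $112.09 + $82.04 + $442.47 + $924.86 + $43.51 + $153.48 = $2,219.49
Net pay = $6,042.42 − $2,219.49 = $3,822.93

$3,822.93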